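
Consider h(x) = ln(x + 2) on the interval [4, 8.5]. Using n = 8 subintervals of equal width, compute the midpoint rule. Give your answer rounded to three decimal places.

Δx = (8.5 − 4)/8 = 0.5625.
Midpoints: 4.28125, 4.84375, 5.40625, 5.96875, 6.53125, 7.09375, 7.65625, 8.21875.
h(4.28125) ≈ 1.838, h(4.84375) ≈ 1.923, h(5.40625) ≈ 2.002, h(5.96875) ≈ 2.076, h(6.53125) ≈ 2.144, h(7.09375) ≈ 2.208, h(7.65625) ≈ 2.268, h(8.21875) ≈ 2.324.
Sum = Δx · [h(4.28125) + h(4.84375) + h(5.40625) + ...].
Sum ≈ 9.440.

9.440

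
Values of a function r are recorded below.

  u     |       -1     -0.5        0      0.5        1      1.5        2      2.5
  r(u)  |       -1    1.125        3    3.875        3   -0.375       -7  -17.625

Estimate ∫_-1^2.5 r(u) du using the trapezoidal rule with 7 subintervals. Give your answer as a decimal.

Δu = 0.5.
T_7 = (0.5/2)·[(-1) + 2·1.125 + 2·3 + 2·3.875 + 2·3 + 2·(-0.375) + 2·(-7) + (-17.625)] = -2.84375.

-2.84375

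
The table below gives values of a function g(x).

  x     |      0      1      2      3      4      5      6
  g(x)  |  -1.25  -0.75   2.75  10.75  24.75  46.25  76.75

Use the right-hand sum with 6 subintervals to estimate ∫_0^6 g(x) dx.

Δx = 1.
Sum = 1·[(-0.75) + 2.75 + 10.75 + 24.75 + 46.25 + 76.75] = 160.5.

160.5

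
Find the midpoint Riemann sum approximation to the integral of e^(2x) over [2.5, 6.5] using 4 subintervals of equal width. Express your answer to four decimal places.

Δx = (6.5 − 2.5)/4 = 1.
Midpoints: 3, 4, 5, 6.
f(3) ≈ 403.4288, f(4) ≈ 2980.9580, f(5) ≈ 22026.4658, f(6) ≈ 162754.7914.
Sum = Δx · [f(3) + f(4) + f(5) + f(6)].
Sum ≈ 188165.6440.

188165.6440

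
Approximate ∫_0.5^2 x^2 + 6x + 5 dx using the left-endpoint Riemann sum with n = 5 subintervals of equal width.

19.485

Δx = (2 − 0.5)/5 = 0.3.
Left endpoints: 0.5, 0.8, 1.1, 1.4, 1.7.
f(0.5) = 8.25, f(0.8) = 10.44, f(1.1) = 12.81, f(1.4) = 15.36, f(1.7) = 18.09.
Sum = Δx · [f(0.5) + f(0.8) + f(1.1) + f(1.4) + f(1.7)].
Sum = 19.485.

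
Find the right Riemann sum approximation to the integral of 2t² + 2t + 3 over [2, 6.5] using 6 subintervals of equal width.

Δt = (6.5 − 2)/6 = 0.75.
Right endpoints: 2.75, 3.5, 4.25, 5, 5.75, 6.5.
f(2.75) = 23.625, f(3.5) = 34.5, f(4.25) = 47.625, f(5) = 63, f(5.75) = 80.625, f(6.5) = 100.5.
Sum = Δt · [f(2.75) + f(3.5) + f(4.25) + ...].
Sum = 262.40625.

262.40625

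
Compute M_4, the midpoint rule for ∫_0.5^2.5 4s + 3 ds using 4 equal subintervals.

Δs = (2.5 − 0.5)/4 = 0.5.
Midpoints: 0.75, 1.25, 1.75, 2.25.
f(0.75) = 6, f(1.25) = 8, f(1.75) = 10, f(2.25) = 12.
Sum = Δs · [f(0.75) + f(1.25) + f(1.75) + f(2.25)].
Sum = 18.

18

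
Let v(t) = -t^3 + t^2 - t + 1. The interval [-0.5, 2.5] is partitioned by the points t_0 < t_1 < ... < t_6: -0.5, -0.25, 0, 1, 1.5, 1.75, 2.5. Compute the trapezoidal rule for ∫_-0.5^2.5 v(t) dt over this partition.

Subinterval widths: 0.25, 0.25, 1, 0.5, 0.25, 0.75.
v(-0.5) = 1.875, v(-0.25) = 1.328125, v(0) = 1, v(1) = 0, v(1.5) = -1.625, v(1.75) = -3.046875, v(2.5) = -10.875.
On each subinterval the trapezoid contributes (Δt_i/2)·[v(t_{i-1}) + v(t_i)].
Sum = -5.01953125.

-5.01953125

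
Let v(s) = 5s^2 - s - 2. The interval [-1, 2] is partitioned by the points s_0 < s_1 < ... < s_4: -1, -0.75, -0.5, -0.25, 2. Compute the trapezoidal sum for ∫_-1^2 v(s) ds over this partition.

17.03125

Subinterval widths: 0.25, 0.25, 0.25, 2.25.
v(-1) = 4, v(-0.75) = 1.5625, v(-0.5) = -0.25, v(-0.25) = -1.4375, v(2) = 16.
On each subinterval the trapezoid contributes (Δs_i/2)·[v(s_{i-1}) + v(s_i)].
Sum = 17.03125.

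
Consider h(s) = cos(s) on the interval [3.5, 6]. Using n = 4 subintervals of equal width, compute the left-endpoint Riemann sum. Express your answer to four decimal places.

-0.5237

Δs = (6 − 3.5)/4 = 0.625.
Left endpoints: 3.5, 4.125, 4.75, 5.375.
h(3.5) ≈ -0.9365, h(4.125) ≈ -0.5542, h(4.75) ≈ 0.0376, h(5.375) ≈ 0.6152.
Sum = Δs · [h(3.5) + h(4.125) + h(4.75) + h(5.375)].
Sum ≈ -0.5237.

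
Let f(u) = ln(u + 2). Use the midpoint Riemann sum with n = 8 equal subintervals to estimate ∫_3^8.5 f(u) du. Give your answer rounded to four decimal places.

11.1443

Δu = (8.5 − 3)/8 = 0.6875.
Midpoints: 3.34375, 4.03125, 4.71875, 5.40625, 6.09375, 6.78125, 7.46875, 8.15625.
f(3.34375) ≈ 1.6759, f(4.03125) ≈ 1.7970, f(4.71875) ≈ 1.9049, f(5.40625) ≈ 2.0023, f(6.09375) ≈ 2.0911, f(6.78125) ≈ 2.1726, f(7.46875) ≈ 2.2480, f(8.15625) ≈ 2.3181.
Sum = Δu · [f(3.34375) + f(4.03125) + f(4.71875) + ...].
Sum ≈ 11.1443.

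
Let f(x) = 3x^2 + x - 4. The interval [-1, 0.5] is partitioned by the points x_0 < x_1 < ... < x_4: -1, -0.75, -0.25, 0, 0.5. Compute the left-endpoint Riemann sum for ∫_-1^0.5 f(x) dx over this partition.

-5.046875

Subinterval widths: 0.25, 0.5, 0.25, 0.5.
Left endpoints: -1, -0.75, -0.25, 0.
f(-1) = -2, f(-0.75) = -3.0625, f(-0.25) = -4.0625, f(0) = -4.
Sum = Σ Δx_i · f(x_i).
Sum = -5.046875.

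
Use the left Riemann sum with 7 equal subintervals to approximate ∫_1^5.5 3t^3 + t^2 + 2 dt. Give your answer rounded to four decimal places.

Δt = (5.5 − 1)/7 = 9/14.
Left endpoints: 1, 23/14, 16/7, 41/14, 25/7, 59/14, 34/7.
f(1) = 6, f(23/14) = 49395/2744, f(16/7) = 14766/343, f(41/14) = 235785/2744, f(25/7) = 51936/343, f(59/14) = 670359/2744, f(34/7) = 126690/343.
Sum = Δt · [f(1) + f(23/14) + f(16/7) + ...].
Sum ≈ 590.1773.

590.1773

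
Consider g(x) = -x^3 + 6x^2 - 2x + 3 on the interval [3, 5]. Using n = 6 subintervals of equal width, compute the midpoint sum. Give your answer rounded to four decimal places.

Δx = (5 − 3)/6 = 1/3.
Midpoints: 19/6, 3.5, 23/6, 25/6, 4.5, 29/6.
g(19/6) = 5417/216, g(3.5) = 26.625, g(23/6) = 5869/216, g(25/6) = 5723/216, g(4.5) = 24.375, g(29/6) = 4447/216.
Sum = Δx · [g(19/6) + g(3.5) + g(23/6) + ...].
Sum ≈ 50.1111.

50.1111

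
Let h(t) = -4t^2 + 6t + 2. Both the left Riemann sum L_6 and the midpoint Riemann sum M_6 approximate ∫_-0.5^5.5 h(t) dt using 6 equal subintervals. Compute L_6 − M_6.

36

L_6 = -82.
M_6 = -118.
L_6 − M_6 = 36.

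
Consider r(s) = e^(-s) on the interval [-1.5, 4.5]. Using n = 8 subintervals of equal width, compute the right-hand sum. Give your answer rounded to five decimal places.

Δs = (4.5 − (-1.5))/8 = 0.75.
Right endpoints: -0.75, 0, 0.75, 1.5, 2.25, 3, 3.75, 4.5.
r(-0.75) ≈ 2.11700, r(0) ≈ 1.00000, r(0.75) ≈ 0.47237, r(1.5) ≈ 0.22313, r(2.25) ≈ 0.10540, r(3) ≈ 0.04979, r(3.75) ≈ 0.02352, r(4.5) ≈ 0.01111.
Sum = Δs · [r(-0.75) + r(0) + r(0.75) + ...].
Sum ≈ 3.00173.

3.00173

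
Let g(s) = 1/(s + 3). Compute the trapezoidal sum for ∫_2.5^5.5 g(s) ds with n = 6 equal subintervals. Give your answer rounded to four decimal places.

0.4357

Δs = (5.5 − 2.5)/6 = 0.5.
g(2.5) = 2/11, g(3) = 1/6, g(3.5) = 2/13, g(4) = 1/7, g(4.5) = 2/15, g(5) = 0.125, g(5.5) = 2/17.
T_6 = (Δs/2)·[g(s_0) + 2g(s_1) + ... + 2g(s_{5}) + g(s_6)].
Sum ≈ 0.4357.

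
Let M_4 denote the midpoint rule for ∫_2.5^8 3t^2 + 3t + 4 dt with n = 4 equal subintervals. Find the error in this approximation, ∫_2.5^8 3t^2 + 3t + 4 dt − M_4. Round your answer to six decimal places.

2.599609

Exact integral: ∫_2.5^8 f(t) dt = 605.
M_4 ≈ 602.40039062.
Error ≈ 605 − 602.40039062 ≈ 2.599609.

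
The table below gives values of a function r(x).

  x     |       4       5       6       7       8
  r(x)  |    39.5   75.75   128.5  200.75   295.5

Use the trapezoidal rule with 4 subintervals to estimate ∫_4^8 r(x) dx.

Δx = 1.
T_4 = (1/2)·[39.5 + 2·75.75 + 2·128.5 + 2·200.75 + 295.5] = 572.5.

572.5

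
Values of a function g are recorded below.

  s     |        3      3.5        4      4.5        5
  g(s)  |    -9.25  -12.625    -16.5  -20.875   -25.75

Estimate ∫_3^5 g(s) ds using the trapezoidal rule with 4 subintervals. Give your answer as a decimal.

Δs = 0.5.
T_4 = (0.5/2)·[(-9.25) + 2·(-12.625) + 2·(-16.5) + 2·(-20.875) + (-25.75)] = -33.75.

-33.75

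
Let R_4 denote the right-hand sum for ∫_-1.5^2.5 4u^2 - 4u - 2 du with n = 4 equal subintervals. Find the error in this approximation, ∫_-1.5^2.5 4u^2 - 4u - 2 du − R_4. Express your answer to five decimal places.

Exact integral: ∫_-1.5^2.5 f(u) du ≈ 9.3333333.
R_4 = 12.
Error ≈ 9.3333333 − 12 ≈ -2.66667.

-2.66667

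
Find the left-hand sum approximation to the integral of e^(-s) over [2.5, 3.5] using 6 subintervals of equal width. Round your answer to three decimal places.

Δs = (3.5 − 2.5)/6 = 1/6.
Left endpoints: 2.5, 8/3, 17/6, 3, 19/6, 10/3.
f(2.5) ≈ 0.082, f(8/3) ≈ 0.069, f(17/6) ≈ 0.059, f(3) ≈ 0.050, f(19/6) ≈ 0.042, f(10/3) ≈ 0.036.
Sum = Δs · [f(2.5) + f(8/3) + f(17/6) + ...].
Sum ≈ 0.056.

0.056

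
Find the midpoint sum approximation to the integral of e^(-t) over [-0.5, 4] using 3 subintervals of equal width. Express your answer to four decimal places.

1.4870

Δt = (4 − (-0.5))/3 = 1.5.
Midpoints: 0.25, 1.75, 3.25.
f(0.25) ≈ 0.7788, f(1.75) ≈ 0.1738, f(3.25) ≈ 0.0388.
Sum = Δt · [f(0.25) + f(1.75) + f(3.25)].
Sum ≈ 1.4870.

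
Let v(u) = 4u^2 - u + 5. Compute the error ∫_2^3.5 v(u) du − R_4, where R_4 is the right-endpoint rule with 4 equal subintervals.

Exact integral: ∫_2^3.5 v(u) du = 49.875.
R_4 = 55.921875.
Error = 49.875 − 55.921875 = -6.046875.

-6.046875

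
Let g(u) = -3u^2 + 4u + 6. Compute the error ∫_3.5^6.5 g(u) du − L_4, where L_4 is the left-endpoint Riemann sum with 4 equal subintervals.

Exact integral: ∫_3.5^6.5 g(u) du = -153.75.
L_4 = -125.34375.
Error = -153.75 − (-125.34375) = -28.40625.

-28.40625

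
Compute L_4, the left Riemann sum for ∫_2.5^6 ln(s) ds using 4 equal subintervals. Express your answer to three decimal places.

4.562

Δs = (6 − 2.5)/4 = 0.875.
Left endpoints: 2.5, 3.375, 4.25, 5.125.
f(2.5) ≈ 0.916, f(3.375) ≈ 1.216, f(4.25) ≈ 1.447, f(5.125) ≈ 1.634.
Sum = Δs · [f(2.5) + f(3.375) + f(4.25) + f(5.125)].
Sum ≈ 4.562.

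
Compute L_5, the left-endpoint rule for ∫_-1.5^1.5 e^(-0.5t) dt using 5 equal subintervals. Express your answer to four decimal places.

Δt = (1.5 − (-1.5))/5 = 0.6.
Left endpoints: -1.5, -0.9, -0.3, 0.3, 0.9.
f(-1.5) ≈ 2.1170, f(-0.9) ≈ 1.5683, f(-0.3) ≈ 1.1618, f(0.3) ≈ 0.8607, f(0.9) ≈ 0.6376.
Sum = Δt · [f(-1.5) + f(-0.9) + f(-0.3) + f(0.3) + f(0.9)].
Sum ≈ 3.8073.

3.8073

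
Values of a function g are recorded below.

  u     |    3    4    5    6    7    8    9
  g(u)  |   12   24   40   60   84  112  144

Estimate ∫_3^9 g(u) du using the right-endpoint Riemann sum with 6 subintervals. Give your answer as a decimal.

464

Δu = 1.
Sum = 1·[24 + 40 + 60 + 84 + 112 + 144] = 464.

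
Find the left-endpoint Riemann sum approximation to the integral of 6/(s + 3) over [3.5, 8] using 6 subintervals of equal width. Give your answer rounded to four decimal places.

3.3025

Δs = (8 − 3.5)/6 = 0.75.
Left endpoints: 3.5, 4.25, 5, 5.75, 6.5, 7.25.
f(3.5) = 12/13, f(4.25) = 24/29, f(5) = 0.75, f(5.75) = 24/35, f(6.5) = 12/19, f(7.25) = 24/41.
Sum = Δs · [f(3.5) + f(4.25) + f(5) + ...].
Sum ≈ 3.3025.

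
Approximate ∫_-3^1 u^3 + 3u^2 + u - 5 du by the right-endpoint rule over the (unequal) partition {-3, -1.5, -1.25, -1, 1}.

Subinterval widths: 1.5, 0.25, 0.25, 2.
Right endpoints: -1.5, -1.25, -1, 1.
f(-1.5) = -3.125, f(-1.25) = -3.515625, f(-1) = -4, f(1) = 0.
Sum = Σ Δu_i · f(u_i).
Sum = -6.56640625.

-6.56640625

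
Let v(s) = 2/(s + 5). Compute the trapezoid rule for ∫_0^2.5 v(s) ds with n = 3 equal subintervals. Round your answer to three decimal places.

0.813

Δs = (2.5 − 0)/3 = 5/6.
v(0) = 0.4, v(5/6) = 12/35, v(5/3) = 0.3, v(2.5) = 4/15.
T_3 = (Δs/2)·[v(s_0) + 2v(s_1) + 2v(s_2) + v(s_3)].
Sum ≈ 0.813.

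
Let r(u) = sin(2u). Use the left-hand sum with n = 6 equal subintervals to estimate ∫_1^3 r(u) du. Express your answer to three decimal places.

Δu = (3 − 1)/6 = 1/3.
Left endpoints: 1, 4/3, 5/3, 2, 7/3, 8/3.
r(1) ≈ 0.909, r(4/3) ≈ 0.457, r(5/3) ≈ -0.191, r(2) ≈ -0.757, r(7/3) ≈ -0.999, r(8/3) ≈ -0.813.
Sum = Δu · [r(1) + r(4/3) + r(5/3) + ...].
Sum ≈ -0.464.

-0.464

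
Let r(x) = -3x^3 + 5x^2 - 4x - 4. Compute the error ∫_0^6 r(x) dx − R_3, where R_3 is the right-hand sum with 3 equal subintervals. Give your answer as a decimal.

580

Exact integral: ∫_0^6 r(x) dx = -708.
R_3 = -1288.
Error = -708 − (-1288) = 580.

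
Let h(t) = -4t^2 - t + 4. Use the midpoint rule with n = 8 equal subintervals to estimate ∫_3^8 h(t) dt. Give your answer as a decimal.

Δt = (8 − 3)/8 = 0.625.
Midpoints: 3.3125, 3.9375, 4.5625, 5.1875, 5.8125, 6.4375, 7.0625, 7.6875.
h(3.3125) = -43.203125, h(3.9375) = -61.953125, h(4.5625) = -83.828125, h(5.1875) = -108.828125, h(5.8125) = -136.953125, h(6.4375) = -168.203125, h(7.0625) = -202.578125, h(7.6875) = -240.078125.
Sum = Δt · [h(3.3125) + h(3.9375) + h(4.5625) + ...].
Sum = -653.515625.

-653.515625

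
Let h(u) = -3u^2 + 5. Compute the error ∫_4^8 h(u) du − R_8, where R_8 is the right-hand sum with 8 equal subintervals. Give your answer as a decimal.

36.5

Exact integral: ∫_4^8 h(u) du = -428.
R_8 = -464.5.
Error = -428 − (-464.5) = 36.5.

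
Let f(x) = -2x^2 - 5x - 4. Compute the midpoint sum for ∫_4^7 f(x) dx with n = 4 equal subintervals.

-280.21875

Δx = (7 − 4)/4 = 0.75.
Midpoints: 4.375, 5.125, 5.875, 6.625.
f(4.375) = -64.15625, f(5.125) = -82.15625, f(5.875) = -102.40625, f(6.625) = -124.90625.
Sum = Δx · [f(4.375) + f(5.125) + f(5.875) + f(6.625)].
Sum = -280.21875.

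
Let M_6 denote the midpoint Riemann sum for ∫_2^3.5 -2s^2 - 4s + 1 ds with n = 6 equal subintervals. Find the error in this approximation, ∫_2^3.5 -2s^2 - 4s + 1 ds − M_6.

Exact integral: ∫_2^3.5 f(s) ds = -38.25.
M_6 = -38.234375.
Error = -38.25 − (-38.234375) = -0.015625.

-0.015625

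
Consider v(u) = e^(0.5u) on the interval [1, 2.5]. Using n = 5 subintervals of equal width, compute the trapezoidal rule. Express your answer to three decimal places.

3.690

Δu = (2.5 − 1)/5 = 0.3.
v(1) ≈ 1.649, v(1.3) ≈ 1.916, v(1.6) ≈ 2.226, v(1.9) ≈ 2.586, v(2.2) ≈ 3.004, v(2.5) ≈ 3.490.
T_5 = (Δu/2)·[v(u_0) + 2v(u_1) + ... + 2v(u_{4}) + v(u_5)].
Sum ≈ 3.690.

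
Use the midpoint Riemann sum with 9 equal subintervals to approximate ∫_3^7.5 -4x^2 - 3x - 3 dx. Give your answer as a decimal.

-610.5

Δx = (7.5 − 3)/9 = 0.5.
Midpoints: 3.25, 3.75, 4.25, 4.75, 5.25, 5.75, 6.25, 6.75, 7.25.
f(3.25) = -55, f(3.75) = -70.5, f(4.25) = -88, f(4.75) = -107.5, f(5.25) = -129, f(5.75) = -152.5, f(6.25) = -178, f(6.75) = -205.5, f(7.25) = -235.
Sum = Δx · [f(3.25) + f(3.75) + f(4.25) + ...].
Sum = -610.5.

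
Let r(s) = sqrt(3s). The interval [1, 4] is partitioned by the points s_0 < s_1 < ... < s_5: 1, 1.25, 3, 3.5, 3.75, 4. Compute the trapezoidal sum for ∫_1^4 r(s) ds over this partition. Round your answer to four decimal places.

Subinterval widths: 0.25, 1.75, 0.5, 0.25, 0.25.
r(1) ≈ 1.7321, r(1.25) ≈ 1.9365, r(3) ≈ 3.0000, r(3.5) ≈ 3.2404, r(3.75) ≈ 3.3541, r(4) ≈ 3.4641.
On each subinterval the trapezoid contributes (Δs_i/2)·[r(s_{i-1}) + r(s_i)].
Sum ≈ 8.0147.

8.0147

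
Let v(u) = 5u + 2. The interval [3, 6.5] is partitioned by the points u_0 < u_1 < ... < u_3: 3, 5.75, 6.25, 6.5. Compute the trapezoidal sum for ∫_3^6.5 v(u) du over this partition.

90.125

Subinterval widths: 2.75, 0.5, 0.25.
v(3) = 17, v(5.75) = 30.75, v(6.25) = 33.25, v(6.5) = 34.5.
On each subinterval the trapezoid contributes (Δu_i/2)·[v(u_{i-1}) + v(u_i)].
Sum = 90.125.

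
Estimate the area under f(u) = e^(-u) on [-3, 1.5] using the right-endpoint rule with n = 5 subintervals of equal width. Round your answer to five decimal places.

12.24728

Δu = (1.5 − (-3))/5 = 0.9.
Right endpoints: -2.1, -1.2, -0.3, 0.6, 1.5.
f(-2.1) ≈ 8.16617, f(-1.2) ≈ 3.32012, f(-0.3) ≈ 1.34986, f(0.6) ≈ 0.54881, f(1.5) ≈ 0.22313.
Sum = Δu · [f(-2.1) + f(-1.2) + f(-0.3) + f(0.6) + f(1.5)].
Sum ≈ 12.24728.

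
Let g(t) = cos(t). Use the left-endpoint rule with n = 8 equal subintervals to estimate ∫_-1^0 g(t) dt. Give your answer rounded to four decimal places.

Δt = (0 − (-1))/8 = 0.125.
Left endpoints: -1, -0.875, -0.75, -0.625, -0.5, -0.375, -0.25, -0.125.
g(-1) ≈ 0.5403, g(-0.875) ≈ 0.6410, g(-0.75) ≈ 0.7317, g(-0.625) ≈ 0.8110, g(-0.5) ≈ 0.8776, g(-0.375) ≈ 0.9305, g(-0.25) ≈ 0.9689, g(-0.125) ≈ 0.9922.
Sum = Δt · [g(-1) + g(-0.875) + g(-0.75) + ...].
Sum ≈ 0.8116.

0.8116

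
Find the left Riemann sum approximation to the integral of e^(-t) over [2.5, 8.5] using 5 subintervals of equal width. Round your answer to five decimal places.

0.14061

Δt = (8.5 − 2.5)/5 = 1.2.
Left endpoints: 2.5, 3.7, 4.9, 6.1, 7.3.
f(2.5) ≈ 0.08208, f(3.7) ≈ 0.02472, f(4.9) ≈ 0.00745, f(6.1) ≈ 0.00224, f(7.3) ≈ 0.00068.
Sum = Δt · [f(2.5) + f(3.7) + f(4.9) + f(6.1) + f(7.3)].
Sum ≈ 0.14061.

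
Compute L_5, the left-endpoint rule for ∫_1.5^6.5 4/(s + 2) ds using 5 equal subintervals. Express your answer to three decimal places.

Δs = (6.5 − 1.5)/5 = 1.
Left endpoints: 1.5, 2.5, 3.5, 4.5, 5.5.
f(1.5) = 8/7, f(2.5) = 8/9, f(3.5) = 8/11, f(4.5) = 8/13, f(5.5) = 8/15.
Sum = Δs · [f(1.5) + f(2.5) + f(3.5) + f(4.5) + f(5.5)].
Sum ≈ 3.908.

3.908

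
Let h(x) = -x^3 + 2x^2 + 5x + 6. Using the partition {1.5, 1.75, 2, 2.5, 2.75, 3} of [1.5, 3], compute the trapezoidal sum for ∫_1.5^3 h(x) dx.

22.4921875

Subinterval widths: 0.25, 0.25, 0.5, 0.25, 0.25.
h(1.5) = 14.625, h(1.75) = 15.515625, h(2) = 16, h(2.5) = 15.375, h(2.75) = 14.078125, h(3) = 12.
On each subinterval the trapezoid contributes (Δx_i/2)·[h(x_{i-1}) + h(x_i)].
Sum = 22.4921875.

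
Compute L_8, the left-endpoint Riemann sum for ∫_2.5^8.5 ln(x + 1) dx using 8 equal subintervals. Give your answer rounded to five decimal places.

10.61971

Δx = (8.5 − 2.5)/8 = 0.75.
Left endpoints: 2.5, 3.25, 4, 4.75, 5.5, 6.25, 7, 7.75.
f(2.5) ≈ 1.25276, f(3.25) ≈ 1.44692, f(4) ≈ 1.60944, f(4.75) ≈ 1.74920, f(5.5) ≈ 1.87180, f(6.25) ≈ 1.98100, f(7) ≈ 2.07944, f(7.75) ≈ 2.16905.
Sum = Δx · [f(2.5) + f(3.25) + f(4) + ...].
Sum ≈ 10.61971.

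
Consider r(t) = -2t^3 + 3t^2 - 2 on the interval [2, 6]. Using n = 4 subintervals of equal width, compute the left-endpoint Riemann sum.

Δt = (6 − 2)/4 = 1.
Left endpoints: 2, 3, 4, 5.
r(2) = -6, r(3) = -29, r(4) = -82, r(5) = -177.
Sum = Δt · [r(2) + r(3) + r(4) + r(5)].
Sum = -294.

-294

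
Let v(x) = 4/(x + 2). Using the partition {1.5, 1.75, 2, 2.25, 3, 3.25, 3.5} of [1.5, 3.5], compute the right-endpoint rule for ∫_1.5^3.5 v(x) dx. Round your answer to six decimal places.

1.724255

Subinterval widths: 0.25, 0.25, 0.25, 0.75, 0.25, 0.25.
Right endpoints: 1.75, 2, 2.25, 3, 3.25, 3.5.
v(1.75) = 16/15, v(2) = 1, v(2.25) = 16/17, v(3) = 0.8, v(3.25) = 16/21, v(3.5) = 8/11.
Sum = Σ Δx_i · v(x_i).
Sum ≈ 1.724255.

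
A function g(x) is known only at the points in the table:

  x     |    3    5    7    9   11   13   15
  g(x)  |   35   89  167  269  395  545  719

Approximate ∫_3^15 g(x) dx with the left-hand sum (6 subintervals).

3000

Δx = 2.
Sum = 2·[35 + 89 + 167 + 269 + 395 + 545] = 3000.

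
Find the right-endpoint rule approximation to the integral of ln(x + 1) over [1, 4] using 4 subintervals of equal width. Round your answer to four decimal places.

Δx = (4 − 1)/4 = 0.75.
Right endpoints: 1.75, 2.5, 3.25, 4.
f(1.75) ≈ 1.0116, f(2.5) ≈ 1.2528, f(3.25) ≈ 1.4469, f(4) ≈ 1.6094.
Sum = Δx · [f(1.75) + f(2.5) + f(3.25) + f(4)].
Sum ≈ 3.9905.

3.9905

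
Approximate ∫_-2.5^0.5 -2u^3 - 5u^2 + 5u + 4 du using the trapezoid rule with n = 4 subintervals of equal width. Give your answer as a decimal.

-9.46875

Δu = (0.5 − (-2.5))/4 = 0.75.
f(-2.5) = -8.5, f(-1.75) = -9.34375, f(-1) = -4, f(-0.25) = 2.46875, f(0.5) = 5.
T_4 = (Δu/2)·[f(u_0) + 2f(u_1) + 2f(u_2) + 2f(u_3) + f(u_4)].
Sum = -9.46875.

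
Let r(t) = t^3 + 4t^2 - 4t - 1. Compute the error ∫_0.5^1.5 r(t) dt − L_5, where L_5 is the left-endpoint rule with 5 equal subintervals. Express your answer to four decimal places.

Exact integral: ∫_0.5^1.5 r(t) dt ≈ 0.583333.
L_5 = -0.095.
Error ≈ 0.583333 − (-0.095) ≈ 0.6783.

0.6783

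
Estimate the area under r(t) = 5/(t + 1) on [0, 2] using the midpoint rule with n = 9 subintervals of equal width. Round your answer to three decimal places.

5.484

Δt = (2 − 0)/9 = 2/9.
Midpoints: 1/9, 1/3, 5/9, 7/9, 1, 11/9, 13/9, 5/3, 17/9.
r(1/9) = 4.5, r(1/3) = 3.75, r(5/9) = 45/14, r(7/9) = 2.8125, r(1) = 2.5, r(11/9) = 2.25, r(13/9) = 45/22, r(5/3) = 1.875, r(17/9) = 45/26.
Sum = Δt · [r(1/9) + r(1/3) + r(5/9) + ...].
Sum ≈ 5.484.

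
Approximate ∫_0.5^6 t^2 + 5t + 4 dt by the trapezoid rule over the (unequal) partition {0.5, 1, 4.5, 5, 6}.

Subinterval widths: 0.5, 3.5, 0.5, 1.
f(0.5) = 6.75, f(1) = 10, f(4.5) = 46.75, f(5) = 54, f(6) = 70.
On each subinterval the trapezoid contributes (Δt_i/2)·[f(t_{i-1}) + f(t_i)].
Sum = 190.6875.

190.6875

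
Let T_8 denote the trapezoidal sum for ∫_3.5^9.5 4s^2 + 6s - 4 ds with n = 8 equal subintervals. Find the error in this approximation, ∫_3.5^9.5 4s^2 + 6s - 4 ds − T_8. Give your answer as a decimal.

-2.25

Exact integral: ∫_3.5^9.5 f(s) ds = 1296.
T_8 = 1298.25.
Error = 1296 − 1298.25 = -2.25.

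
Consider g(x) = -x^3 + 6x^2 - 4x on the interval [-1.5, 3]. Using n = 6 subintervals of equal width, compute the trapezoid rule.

29.84765625

Δx = (3 − (-1.5))/6 = 0.75.
g(-1.5) = 22.875, g(-0.75) = 6.796875, g(0) = 0, g(0.75) = -0.046875, g(1.5) = 4.125, g(2.25) = 9.984375, g(3) = 15.
T_6 = (Δx/2)·[g(x_0) + 2g(x_1) + ... + 2g(x_{5}) + g(x_6)].
Sum = 29.84765625.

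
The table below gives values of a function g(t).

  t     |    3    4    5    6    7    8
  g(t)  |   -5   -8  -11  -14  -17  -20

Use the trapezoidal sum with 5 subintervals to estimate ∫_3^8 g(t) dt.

-62.5

Δt = 1.
T_5 = (1/2)·[(-5) + 2·(-8) + 2·(-11) + 2·(-14) + 2·(-17) + (-20)] = -62.5.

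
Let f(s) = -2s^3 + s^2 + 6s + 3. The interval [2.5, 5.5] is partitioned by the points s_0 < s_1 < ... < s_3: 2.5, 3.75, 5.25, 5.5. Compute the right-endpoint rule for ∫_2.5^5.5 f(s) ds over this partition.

Subinterval widths: 1.25, 1.5, 0.25.
Right endpoints: 3.75, 5.25, 5.5.
f(3.75) = -65.90625, f(5.25) = -227.34375, f(5.5) = -266.5.
Sum = Σ Δs_i · f(s_i).
Sum = -490.0234375.

-490.0234375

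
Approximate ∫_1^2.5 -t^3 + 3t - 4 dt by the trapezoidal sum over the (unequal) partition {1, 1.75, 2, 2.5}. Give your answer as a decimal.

Subinterval widths: 0.75, 0.25, 0.5.
f(1) = -2, f(1.75) = -4.109375, f(2) = -6, f(2.5) = -12.125.
On each subinterval the trapezoid contributes (Δt_i/2)·[f(t_{i-1}) + f(t_i)].
Sum = -8.0859375.

-8.0859375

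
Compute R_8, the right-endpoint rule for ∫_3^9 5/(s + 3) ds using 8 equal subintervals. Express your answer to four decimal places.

3.3144

Δs = (9 − 3)/8 = 0.75.
Right endpoints: 3.75, 4.5, 5.25, 6, 6.75, 7.5, 8.25, 9.
f(3.75) = 20/27, f(4.5) = 2/3, f(5.25) = 20/33, f(6) = 5/9, f(6.75) = 20/39, f(7.5) = 10/21, f(8.25) = 4/9, f(9) = 5/12.
Sum = Δs · [f(3.75) + f(4.5) + f(5.25) + ...].
Sum ≈ 3.3144.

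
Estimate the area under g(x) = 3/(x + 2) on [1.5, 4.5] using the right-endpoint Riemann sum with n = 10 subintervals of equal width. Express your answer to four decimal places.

Δx = (4.5 − 1.5)/10 = 0.3.
Right endpoints: 1.8, 2.1, 2.4, 2.7, 3, 3.3, 3.6, 3.9, 4.2, 4.5.
g(1.8) = 15/19, g(2.1) = 30/41, g(2.4) = 15/22, g(2.7) = 30/47, g(3) = 0.6, g(3.3) = 30/53, g(3.6) = 15/28, g(3.9) = 30/59, g(4.2) = 15/31, g(4.5) = 6/13.
Sum = Δx · [g(1.8) + g(2.1) + g(2.4) + ...].
Sum ≈ 1.7991.

1.7991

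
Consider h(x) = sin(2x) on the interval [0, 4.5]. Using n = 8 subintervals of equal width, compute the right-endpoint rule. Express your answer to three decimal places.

0.968

Δx = (4.5 − 0)/8 = 0.5625.
Right endpoints: 0.5625, 1.125, 1.6875, 2.25, 2.8125, 3.375, 3.9375, 4.5.
h(0.5625) ≈ 0.902, h(1.125) ≈ 0.778, h(1.6875) ≈ -0.231, h(2.25) ≈ -0.978, h(2.8125) ≈ -0.612, h(3.375) ≈ 0.450, h(3.9375) ≈ 1.000, h(4.5) ≈ 0.412.
Sum = Δx · [h(0.5625) + h(1.125) + h(1.6875) + ...].
Sum ≈ 0.968.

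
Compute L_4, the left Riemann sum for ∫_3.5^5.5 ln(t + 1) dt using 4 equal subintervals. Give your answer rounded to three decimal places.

Δt = (5.5 − 3.5)/4 = 0.5.
Left endpoints: 3.5, 4, 4.5, 5.
f(3.5) ≈ 1.504, f(4) ≈ 1.609, f(4.5) ≈ 1.705, f(5) ≈ 1.792.
Sum = Δt · [f(3.5) + f(4) + f(4.5) + f(5)].
Sum ≈ 3.305.

3.305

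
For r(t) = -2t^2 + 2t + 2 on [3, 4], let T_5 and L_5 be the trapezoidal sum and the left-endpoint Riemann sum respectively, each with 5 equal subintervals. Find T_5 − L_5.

T_5 = -15.68.
L_5 = -14.48.
T_5 − L_5 = -1.2.

-1.2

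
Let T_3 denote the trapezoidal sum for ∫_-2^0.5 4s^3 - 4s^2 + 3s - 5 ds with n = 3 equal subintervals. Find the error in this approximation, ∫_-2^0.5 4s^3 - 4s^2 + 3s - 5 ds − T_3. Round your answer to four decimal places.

3.7616

Exact integral: ∫_-2^0.5 f(s) ds ≈ -44.895833.
T_3 ≈ -48.657407.
Error ≈ -44.895833 − (-48.657407) ≈ 3.7616.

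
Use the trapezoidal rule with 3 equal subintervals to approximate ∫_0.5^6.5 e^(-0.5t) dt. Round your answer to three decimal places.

1.601

Δt = (6.5 − 0.5)/3 = 2.
f(0.5) ≈ 0.779, f(2.5) ≈ 0.287, f(4.5) ≈ 0.105, f(6.5) ≈ 0.039.
T_3 = (Δt/2)·[f(t_0) + 2f(t_1) + 2f(t_2) + f(t_3)].
Sum ≈ 1.601.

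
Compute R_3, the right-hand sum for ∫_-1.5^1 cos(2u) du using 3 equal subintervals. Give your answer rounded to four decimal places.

Δu = (1 − (-1.5))/3 = 5/6.
Right endpoints: -2/3, 1/6, 1.
f(-2/3) ≈ 0.2352, f(1/6) ≈ 0.9450, f(1) ≈ -0.4161.
Sum = Δu · [f(-2/3) + f(1/6) + f(1)].
Sum ≈ 0.6367.

0.6367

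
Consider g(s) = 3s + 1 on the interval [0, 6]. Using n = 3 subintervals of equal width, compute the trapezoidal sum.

Δs = (6 − 0)/3 = 2.
g(0) = 1, g(2) = 7, g(4) = 13, g(6) = 19.
T_3 = (Δs/2)·[g(s_0) + 2g(s_1) + 2g(s_2) + g(s_3)].
Sum = 60.

60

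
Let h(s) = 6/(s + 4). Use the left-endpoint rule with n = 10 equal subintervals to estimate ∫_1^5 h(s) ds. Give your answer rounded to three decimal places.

Δs = (5 − 1)/10 = 0.4.
Left endpoints: 1, 1.4, 1.8, 2.2, 2.6, 3, 3.4, 3.8, 4.2, 4.6.
h(1) = 1.2, h(1.4) = 10/9, h(1.8) = 30/29, h(2.2) = 30/31, h(2.6) = 10/11, h(3) = 6/7, h(3.4) = 30/37, h(3.8) = 10/13, h(4.2) = 30/41, h(4.6) = 30/43.
Sum = Δs · [h(1) + h(1.4) + h(1.8) + ...].
Sum ≈ 3.636.

3.636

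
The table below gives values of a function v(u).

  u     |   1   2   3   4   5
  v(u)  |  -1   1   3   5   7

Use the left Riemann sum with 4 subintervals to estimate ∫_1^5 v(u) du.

Δu = 1.
Sum = 1·[(-1) + 1 + 3 + 5] = 8.

8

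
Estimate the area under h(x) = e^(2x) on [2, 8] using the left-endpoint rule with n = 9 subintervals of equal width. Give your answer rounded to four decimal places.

2120523.0918

Δx = (8 − 2)/9 = 2/3.
Left endpoints: 2, 8/3, 10/3, 4, 14/3, 16/3, 6, 20/3, 22/3.
h(2) ≈ 54.5982, h(8/3) ≈ 207.1272, h(10/3) ≈ 785.7720, h(4) ≈ 2980.9580, h(14/3) ≈ 11308.7646, h(16/3) ≈ 42901.6972, h(6) ≈ 162754.7914, h(20/3) ≈ 617437.6269, h(22/3) ≈ 2342353.3022.
Sum = Δx · [h(2) + h(8/3) + h(10/3) + ...].
Sum ≈ 2120523.0918.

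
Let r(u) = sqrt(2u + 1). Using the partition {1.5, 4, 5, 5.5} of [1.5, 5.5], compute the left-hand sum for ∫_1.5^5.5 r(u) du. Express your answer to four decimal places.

Subinterval widths: 2.5, 1, 0.5.
Left endpoints: 1.5, 4, 5.
r(1.5) ≈ 2.0000, r(4) ≈ 3.0000, r(5) ≈ 3.3166.
Sum = Σ Δu_i · r(u_i).
Sum ≈ 9.6583.

9.6583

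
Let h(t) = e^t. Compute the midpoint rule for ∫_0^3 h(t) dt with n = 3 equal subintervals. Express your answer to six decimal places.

Δt = (3 − 0)/3 = 1.
Midpoints: 0.5, 1.5, 2.5.
h(0.5) ≈ 1.648721, h(1.5) ≈ 4.481689, h(2.5) ≈ 12.182494.
Sum = Δt · [h(0.5) + h(1.5) + h(2.5)].
Sum ≈ 18.312904.

18.312904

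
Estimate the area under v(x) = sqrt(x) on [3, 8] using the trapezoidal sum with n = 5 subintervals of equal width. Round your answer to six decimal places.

11.611548

Δx = (8 − 3)/5 = 1.
v(3) ≈ 1.732051, v(4) ≈ 2.000000, v(5) ≈ 2.236068, v(6) ≈ 2.449490, v(7) ≈ 2.645751, v(8) ≈ 2.828427.
T_5 = (Δx/2)·[v(x_0) + 2v(x_1) + ... + 2v(x_{4}) + v(x_5)].
Sum ≈ 11.611548.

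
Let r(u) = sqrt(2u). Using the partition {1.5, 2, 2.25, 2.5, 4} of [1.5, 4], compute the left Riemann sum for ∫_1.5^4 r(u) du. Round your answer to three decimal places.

Subinterval widths: 0.5, 0.25, 0.25, 1.5.
Left endpoints: 1.5, 2, 2.25, 2.5.
r(1.5) ≈ 1.732, r(2) ≈ 2.000, r(2.25) ≈ 2.121, r(2.5) ≈ 2.236.
Sum = Σ Δu_i · r(u_i).
Sum ≈ 5.250.

5.250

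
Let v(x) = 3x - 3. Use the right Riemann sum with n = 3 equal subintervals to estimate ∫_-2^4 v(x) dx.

18

Δx = (4 − (-2))/3 = 2.
Right endpoints: 0, 2, 4.
v(0) = -3, v(2) = 3, v(4) = 9.
Sum = Δx · [v(0) + v(2) + v(4)].
Sum = 18.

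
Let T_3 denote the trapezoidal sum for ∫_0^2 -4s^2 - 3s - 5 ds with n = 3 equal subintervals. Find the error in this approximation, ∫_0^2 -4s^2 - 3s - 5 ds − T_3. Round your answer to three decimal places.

Exact integral: ∫_0^2 f(s) ds ≈ -26.66667.
T_3 ≈ -27.25926.
Error ≈ -26.66667 − (-27.25926) ≈ 0.593.

0.593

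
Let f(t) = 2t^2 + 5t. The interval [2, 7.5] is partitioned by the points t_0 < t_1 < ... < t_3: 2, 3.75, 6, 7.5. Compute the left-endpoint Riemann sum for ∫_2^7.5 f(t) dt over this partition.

289.96875

Subinterval widths: 1.75, 2.25, 1.5.
Left endpoints: 2, 3.75, 6.
f(2) = 18, f(3.75) = 46.875, f(6) = 102.
Sum = Σ Δt_i · f(t_i).
Sum = 289.96875.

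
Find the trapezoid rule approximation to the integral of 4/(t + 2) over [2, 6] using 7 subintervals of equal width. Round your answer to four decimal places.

Δt = (6 − 2)/7 = 4/7.
f(2) = 1, f(18/7) = 0.875, f(22/7) = 7/9, f(26/7) = 0.7, f(30/7) = 7/11, f(34/7) = 7/12, f(38/7) = 7/13, f(6) = 0.5.
T_7 = (Δt/2)·[f(t_0) + 2f(t_1) + ... + 2f(t_{6}) + f(t_7)].
Sum ≈ 2.7777.

2.7777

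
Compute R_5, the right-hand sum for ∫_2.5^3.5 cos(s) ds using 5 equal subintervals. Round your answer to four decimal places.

-0.9596

Δs = (3.5 − 2.5)/5 = 0.2.
Right endpoints: 2.7, 2.9, 3.1, 3.3, 3.5.
f(2.7) ≈ -0.9041, f(2.9) ≈ -0.9710, f(3.1) ≈ -0.9991, f(3.3) ≈ -0.9875, f(3.5) ≈ -0.9365.
Sum = Δs · [f(2.7) + f(2.9) + f(3.1) + f(3.3) + f(3.5)].
Sum ≈ -0.9596.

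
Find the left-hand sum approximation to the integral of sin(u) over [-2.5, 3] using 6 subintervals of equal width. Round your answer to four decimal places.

Δu = (3 − (-2.5))/6 = 11/12.
Left endpoints: -2.5, -19/12, -2/3, 0.25, 7/6, 25/12.
f(-2.5) ≈ -0.5985, f(-19/12) ≈ -0.9999, f(-2/3) ≈ -0.6184, f(0.25) ≈ 0.2474, f(7/6) ≈ 0.9194, f(25/12) ≈ 0.8715.
Sum = Δu · [f(-2.5) + f(-19/12) + f(-2/3) + ...].
Sum ≈ -0.1635.

-0.1635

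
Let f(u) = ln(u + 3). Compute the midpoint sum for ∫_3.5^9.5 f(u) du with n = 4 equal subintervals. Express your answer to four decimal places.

13.4118

Δu = (9.5 − 3.5)/4 = 1.5.
Midpoints: 4.25, 5.75, 7.25, 8.75.
f(4.25) ≈ 1.9810, f(5.75) ≈ 2.1691, f(7.25) ≈ 2.3273, f(8.75) ≈ 2.4639.
Sum = Δu · [f(4.25) + f(5.75) + f(7.25) + f(8.75)].
Sum ≈ 13.4118.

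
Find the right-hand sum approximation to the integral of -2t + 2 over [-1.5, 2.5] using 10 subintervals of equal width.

2.4

Δt = (2.5 − (-1.5))/10 = 0.4.
Right endpoints: -1.1, -0.7, -0.3, 0.1, 0.5, 0.9, 1.3, 1.7, 2.1, 2.5.
f(-1.1) = 4.2, f(-0.7) = 3.4, f(-0.3) = 2.6, f(0.1) = 1.8, f(0.5) = 1, f(0.9) = 0.2, f(1.3) = -0.6, f(1.7) = -1.4, f(2.1) = -2.2, f(2.5) = -3.
Sum = Δt · [f(-1.1) + f(-0.7) + f(-0.3) + ...].
Sum = 2.4.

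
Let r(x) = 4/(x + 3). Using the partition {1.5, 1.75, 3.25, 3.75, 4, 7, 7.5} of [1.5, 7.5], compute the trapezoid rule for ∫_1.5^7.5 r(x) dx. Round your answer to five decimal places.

3.43398

Subinterval widths: 0.25, 1.5, 0.5, 0.25, 3, 0.5.
r(1.5) = 8/9, r(1.75) = 16/19, r(3.25) = 0.64, r(3.75) = 16/27, r(4) = 4/7, r(7) = 0.4, r(7.5) = 8/21.
On each subinterval the trapezoid contributes (Δx_i/2)·[r(x_{i-1}) + r(x_i)].
Sum ≈ 3.43398.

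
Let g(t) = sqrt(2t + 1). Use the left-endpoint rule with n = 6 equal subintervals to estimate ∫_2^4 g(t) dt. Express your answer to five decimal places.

Δt = (4 − 2)/6 = 1/3.
Left endpoints: 2, 7/3, 8/3, 3, 10/3, 11/3.
g(2) ≈ 2.23607, g(7/3) ≈ 2.38048, g(8/3) ≈ 2.51661, g(3) ≈ 2.64575, g(10/3) ≈ 2.76887, g(11/3) ≈ 2.88675.
Sum = Δt · [g(2) + g(7/3) + g(8/3) + ...].
Sum ≈ 5.14484.

5.14484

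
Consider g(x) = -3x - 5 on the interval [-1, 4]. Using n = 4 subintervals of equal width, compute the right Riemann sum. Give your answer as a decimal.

-56.875

Δx = (4 − (-1))/4 = 1.25.
Right endpoints: 0.25, 1.5, 2.75, 4.
g(0.25) = -5.75, g(1.5) = -9.5, g(2.75) = -13.25, g(4) = -17.
Sum = Δx · [g(0.25) + g(1.5) + g(2.75) + g(4)].
Sum = -56.875.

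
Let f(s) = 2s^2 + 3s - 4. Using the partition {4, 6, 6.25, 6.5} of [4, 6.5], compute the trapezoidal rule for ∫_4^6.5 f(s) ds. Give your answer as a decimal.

172.46875

Subinterval widths: 2, 0.25, 0.25.
f(4) = 40, f(6) = 86, f(6.25) = 92.875, f(6.5) = 100.
On each subinterval the trapezoid contributes (Δs_i/2)·[f(s_{i-1}) + f(s_i)].
Sum = 172.46875.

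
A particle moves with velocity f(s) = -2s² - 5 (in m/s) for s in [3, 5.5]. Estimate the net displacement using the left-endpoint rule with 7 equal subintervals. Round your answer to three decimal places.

-97.934

Δs = (5.5 − 3)/7 = 5/14.
Left endpoints: 3, 47/14, 26/7, 57/14, 31/7, 67/14, 36/7.
f(3) = -23, f(47/14) = -2699/98, f(26/7) = -1597/49, f(57/14) = -3739/98, f(31/7) = -2167/49, f(67/14) = -4979/98, f(36/7) = -2837/49.
Sum = Δs · [f(3) + f(47/14) + f(26/7) + ...].
Sum ≈ -97.934.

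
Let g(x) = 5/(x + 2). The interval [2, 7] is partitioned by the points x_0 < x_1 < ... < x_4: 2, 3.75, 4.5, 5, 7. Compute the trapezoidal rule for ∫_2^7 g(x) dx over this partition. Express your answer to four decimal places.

Subinterval widths: 1.75, 0.75, 0.5, 2.
g(2) = 1.25, g(3.75) = 20/23, g(4.5) = 10/13, g(5) = 5/7, g(7) = 5/9.
On each subinterval the trapezoid contributes (Δx_i/2)·[g(x_{i-1}) + g(x_i)].
Sum ≈ 4.1099.

4.1099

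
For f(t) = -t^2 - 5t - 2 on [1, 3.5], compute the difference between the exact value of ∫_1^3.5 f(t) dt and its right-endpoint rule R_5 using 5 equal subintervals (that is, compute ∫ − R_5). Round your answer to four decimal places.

6.0417

Exact integral: ∫_1^3.5 f(t) dt ≈ -47.083333.
R_5 = -53.125.
Error ≈ -47.083333 − (-53.125) ≈ 6.0417.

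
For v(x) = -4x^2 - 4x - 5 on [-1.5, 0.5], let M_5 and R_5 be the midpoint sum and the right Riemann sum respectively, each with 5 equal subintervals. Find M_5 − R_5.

M_5 = -10.56.
R_5 = -10.88.
M_5 − R_5 = 0.32.

0.32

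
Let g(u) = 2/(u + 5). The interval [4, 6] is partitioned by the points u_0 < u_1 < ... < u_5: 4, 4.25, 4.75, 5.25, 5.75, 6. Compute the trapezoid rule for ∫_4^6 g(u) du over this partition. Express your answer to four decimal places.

Subinterval widths: 0.25, 0.5, 0.5, 0.5, 0.25.
g(4) = 2/9, g(4.25) = 8/37, g(4.75) = 8/39, g(5.25) = 8/41, g(5.75) = 8/43, g(6) = 2/11.
On each subinterval the trapezoid contributes (Δu_i/2)·[g(u_{i-1}) + g(u_i)].
Sum ≈ 0.4015.

0.4015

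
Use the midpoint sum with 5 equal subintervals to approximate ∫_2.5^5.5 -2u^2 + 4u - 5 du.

Δu = (5.5 − 2.5)/5 = 0.6.
Midpoints: 2.8, 3.4, 4, 4.6, 5.2.
f(2.8) = -9.48, f(3.4) = -14.52, f(4) = -21, f(4.6) = -28.92, f(5.2) = -38.28.
Sum = Δu · [f(2.8) + f(3.4) + f(4) + f(4.6) + f(5.2)].
Sum = -67.32.

-67.32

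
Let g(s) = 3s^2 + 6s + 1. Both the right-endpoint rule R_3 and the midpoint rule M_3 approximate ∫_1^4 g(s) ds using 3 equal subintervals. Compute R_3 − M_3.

R_3 = 144.
M_3 = 110.25.
R_3 − M_3 = 33.75.

33.75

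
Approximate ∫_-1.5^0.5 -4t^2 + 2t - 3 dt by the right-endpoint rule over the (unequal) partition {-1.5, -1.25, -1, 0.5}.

Subinterval widths: 0.25, 0.25, 1.5.
Right endpoints: -1.25, -1, 0.5.
f(-1.25) = -11.75, f(-1) = -9, f(0.5) = -3.
Sum = Σ Δt_i · f(t_i).
Sum = -9.6875.

-9.6875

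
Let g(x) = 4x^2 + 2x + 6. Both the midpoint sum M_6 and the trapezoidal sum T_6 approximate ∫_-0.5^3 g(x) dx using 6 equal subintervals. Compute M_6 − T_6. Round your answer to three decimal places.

-1.191

M_6 ≈ 65.51968.
T_6 ≈ 66.71065.
M_6 − T_6 ≈ -1.191.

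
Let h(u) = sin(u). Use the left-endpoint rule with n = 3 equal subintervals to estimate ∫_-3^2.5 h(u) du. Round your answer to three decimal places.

Δu = (2.5 − (-3))/3 = 11/6.
Left endpoints: -3, -7/6, 2/3.
h(-3) ≈ -0.141, h(-7/6) ≈ -0.919, h(2/3) ≈ 0.618.
Sum = Δu · [h(-3) + h(-7/6) + h(2/3)].
Sum ≈ -0.811.

-0.811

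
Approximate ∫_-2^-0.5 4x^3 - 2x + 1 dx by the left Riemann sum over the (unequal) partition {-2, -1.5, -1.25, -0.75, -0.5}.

-17.828125

Subinterval widths: 0.5, 0.25, 0.5, 0.25.
Left endpoints: -2, -1.5, -1.25, -0.75.
f(-2) = -27, f(-1.5) = -9.5, f(-1.25) = -4.3125, f(-0.75) = 0.8125.
Sum = Σ Δx_i · f(x_i).
Sum = -17.828125.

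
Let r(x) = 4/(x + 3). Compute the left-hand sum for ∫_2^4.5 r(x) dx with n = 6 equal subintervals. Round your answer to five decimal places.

1.67870

Δx = (4.5 − 2)/6 = 5/12.
Left endpoints: 2, 29/12, 17/6, 3.25, 11/3, 49/12.
r(2) = 0.8, r(29/12) = 48/65, r(17/6) = 24/35, r(3.25) = 0.64, r(11/3) = 0.6, r(49/12) = 48/85.
Sum = Δx · [r(2) + r(29/12) + r(17/6) + ...].
Sum ≈ 1.67870.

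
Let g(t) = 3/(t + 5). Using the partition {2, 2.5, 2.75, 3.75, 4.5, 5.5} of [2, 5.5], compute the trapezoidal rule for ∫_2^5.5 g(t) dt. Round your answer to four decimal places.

Subinterval widths: 0.5, 0.25, 1, 0.75, 1.
g(2) = 3/7, g(2.5) = 0.4, g(2.75) = 12/31, g(3.75) = 12/35, g(4.5) = 6/19, g(5.5) = 2/7.
On each subinterval the trapezoid contributes (Δt_i/2)·[g(t_{i-1}) + g(t_i)].
Sum ≈ 1.2183.

1.2183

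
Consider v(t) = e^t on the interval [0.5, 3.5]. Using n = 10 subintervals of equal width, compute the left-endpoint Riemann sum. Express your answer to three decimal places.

Δt = (3.5 − 0.5)/10 = 0.3.
Left endpoints: 0.5, 0.8, 1.1, 1.4, 1.7, 2, 2.3, 2.6, 2.9, 3.2.
v(0.5) ≈ 1.649, v(0.8) ≈ 2.226, v(1.1) ≈ 3.004, v(1.4) ≈ 4.055, v(1.7) ≈ 5.474, v(2) ≈ 7.389, v(2.3) ≈ 9.974, v(2.6) ≈ 13.464, v(2.9) ≈ 18.174, v(3.2) ≈ 24.533.
Sum = Δt · [v(0.5) + v(0.8) + v(1.1) + ...].
Sum ≈ 26.982.

26.982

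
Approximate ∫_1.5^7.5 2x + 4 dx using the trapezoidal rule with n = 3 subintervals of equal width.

78

Δx = (7.5 − 1.5)/3 = 2.
f(1.5) = 7, f(3.5) = 11, f(5.5) = 15, f(7.5) = 19.
T_3 = (Δx/2)·[f(x_0) + 2f(x_1) + 2f(x_2) + f(x_3)].
Sum = 78.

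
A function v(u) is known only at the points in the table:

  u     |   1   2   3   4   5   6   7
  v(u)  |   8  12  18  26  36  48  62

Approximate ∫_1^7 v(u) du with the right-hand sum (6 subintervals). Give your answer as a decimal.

Δu = 1.
Sum = 1·[12 + 18 + 26 + 36 + 48 + 62] = 202.

202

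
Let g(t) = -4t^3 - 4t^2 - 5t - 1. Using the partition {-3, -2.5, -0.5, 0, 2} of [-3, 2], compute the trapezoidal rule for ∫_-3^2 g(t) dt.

Subinterval widths: 0.5, 2, 0.5, 2.
g(-3) = 86, g(-2.5) = 49, g(-0.5) = 1, g(0) = -1, g(2) = -59.
On each subinterval the trapezoid contributes (Δt_i/2)·[g(t_{i-1}) + g(t_i)].
Sum = 23.75.

23.75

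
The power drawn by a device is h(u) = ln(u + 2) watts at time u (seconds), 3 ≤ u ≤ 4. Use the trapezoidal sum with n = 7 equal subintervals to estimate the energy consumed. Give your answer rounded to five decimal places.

Δu = (4 − 3)/7 = 1/7.
h(3) ≈ 1.60944, h(22/7) ≈ 1.63761, h(23/7) ≈ 1.66501, h(24/7) ≈ 1.69168, h(25/7) ≈ 1.71765, h(26/7) ≈ 1.74297, h(27/7) ≈ 1.76766, h(4) ≈ 1.79176.
T_7 = (Δu/2)·[h(u_0) + 2h(u_1) + ... + 2h(u_{6}) + h(u_7)].
Sum ≈ 1.70331.

1.70331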